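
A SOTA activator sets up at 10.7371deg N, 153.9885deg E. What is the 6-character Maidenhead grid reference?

Add 180° to longitude and 90° to latitude: 333.9885, 100.7371.
Field: lon ⌊333.9885/20⌋ = 16 → Q; lat ⌊100.7371/10⌋ = 10 → K.
Square: lon ⌊13.9885/2⌋ = 6; lat ⌊0.7371/1⌋ = 0.
Subsquare: lon ⌊1.9885/0.0833333⌋ = 23 → x; lat ⌊0.7371/0.0416667⌋ = 17 → r.

QK60xr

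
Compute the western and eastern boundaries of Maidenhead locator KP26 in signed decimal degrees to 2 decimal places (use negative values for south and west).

24.00, 26.00

Field K=10, P=15: +10·20° lon, +15·10° lat → SW at lon 20°, lat 60°.
Square 2, 6: +2·2° lon, +6·1° lat → SW at lon 24°, lat 66°.
Cell spans 2° lon × 1° lat.
west 24.00, east 26.00.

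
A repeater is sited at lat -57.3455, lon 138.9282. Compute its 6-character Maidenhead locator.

PD92lp

Shift to the Maidenhead origin (180°W, 90°S): lon 318.9282, lat 32.6545.
Field (20°×10°, letters A–R): lon ⌊318.9282/20⌋ = 15 → P; lat ⌊32.6545/10⌋ = 3 → D.
Square (2°×1°, digits 0–9): lon ⌊18.9282/2⌋ = 9; lat ⌊2.6545/1⌋ = 2.
Subsquare (5′×2.5′, letters a–x): lon ⌊0.9282/0.0833333⌋ = 11 → l; lat ⌊0.6545/0.0416667⌋ = 15 → p.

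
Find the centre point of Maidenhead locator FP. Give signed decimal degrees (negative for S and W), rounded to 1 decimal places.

65.0, -70.0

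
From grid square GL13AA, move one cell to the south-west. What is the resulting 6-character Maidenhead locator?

GL02xx

Longitude subsquare a = 0; −1 → -1, wraps to 23 = x, carry into square.
Longitude square 1; −1 → 0.
Latitude subsquare a = 0; −1 → -1, wraps to 23 = x, carry into square.
Latitude square 3; −1 → 2.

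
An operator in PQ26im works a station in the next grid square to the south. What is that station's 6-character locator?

Latitude subsquare m = 12; −1 → 11 = l.
The longitude characters are unchanged.

PQ26il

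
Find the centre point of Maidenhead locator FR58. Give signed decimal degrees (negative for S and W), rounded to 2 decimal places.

Field F=5, R=17: +5·20° lon, +17·10° lat → SW at lon -80°, lat 80°.
Square 5, 8: +5·2° lon, +8·1° lat → SW at lon -70°, lat 88°.
Cell spans 2° lon × 1° lat. Centre is SW corner plus half of each.
latitude 88.50, longitude -69.00.

88.50, -69.00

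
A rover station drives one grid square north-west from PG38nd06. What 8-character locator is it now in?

Longitude extended square 0; −1 → -1, wraps to 9, carry into subsquare.
Longitude subsquare n = 13; −1 → 12 = m.
Latitude extended square 6; +1 → 7.

PG38md97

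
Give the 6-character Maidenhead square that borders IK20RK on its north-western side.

IK20ql

Longitude subsquare r = 17; −1 → 16 = q.
Latitude subsquare k = 10; +1 → 11 = l.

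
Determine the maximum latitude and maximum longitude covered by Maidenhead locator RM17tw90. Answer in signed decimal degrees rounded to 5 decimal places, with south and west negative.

37.92083, 163.66667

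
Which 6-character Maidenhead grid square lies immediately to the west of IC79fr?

Longitude subsquare f = 5; −1 → 4 = e.
The latitude characters are unchanged.

IC79er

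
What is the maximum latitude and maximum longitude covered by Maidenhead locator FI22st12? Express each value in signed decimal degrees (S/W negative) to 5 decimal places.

Field F=5, I=8: +5·20° lon, +8·10° lat → SW at lon -80°, lat -10°.
Square 2, 2: +2·2° lon, +2·1° lat → SW at lon -76°, lat -8°.
Subsquare s=18, t=19: +18·0.0833333° lon, +19·0.0416667° lat → SW at lon -74.5°, lat -7.20833°.
Extended square 1, 2: +1·0.00833333° lon, +2·0.00416667° lat → SW at lon -74.4917°, lat -7.2°.
Cell spans 0.00833333° lon × 0.00416667° lat. NE corner is SW corner plus one full cell.
latitude -7.19583, longitude -74.48333.

-7.19583, -74.48333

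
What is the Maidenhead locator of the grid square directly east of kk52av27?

Longitude extended square 2; +1 → 3.
The latitude characters are unchanged.

KK52av37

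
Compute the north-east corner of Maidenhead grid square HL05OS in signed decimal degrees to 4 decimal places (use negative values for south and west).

25.7917, -38.7500

Field H=7, L=11: +7·20° lon, +11·10° lat → SW at lon -40°, lat 20°.
Square 0, 5: +0·2° lon, +5·1° lat → SW at lon -40°, lat 25°.
Subsquare o=14, s=18: +14·0.0833333° lon, +18·0.0416667° lat → SW at lon -38.8333°, lat 25.75°.
Cell spans 0.0833333° lon × 0.0416667° lat. NE corner is SW corner plus one full cell.
latitude 25.7917, longitude -38.7500.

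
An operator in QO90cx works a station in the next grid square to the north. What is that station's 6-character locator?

Latitude subsquare x = 23; +1 → 24, wraps to 0 = a, carry into square.
Latitude square 0; +1 → 1.
The longitude characters are unchanged.

QO91ca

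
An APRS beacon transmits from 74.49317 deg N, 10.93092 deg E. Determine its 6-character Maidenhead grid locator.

JQ54ll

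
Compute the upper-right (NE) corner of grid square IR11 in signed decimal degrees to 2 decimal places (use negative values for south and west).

82.00, -16.00

Field I=8, R=17: +8·20° lon, +17·10° lat → SW at lon -20°, lat 80°.
Square 1, 1: +1·2° lon, +1·1° lat → SW at lon -18°, lat 81°.
Cell spans 2° lon × 1° lat. NE corner is SW corner plus one full cell.
latitude 82.00, longitude -16.00.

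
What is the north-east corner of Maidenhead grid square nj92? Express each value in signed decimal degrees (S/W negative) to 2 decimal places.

Field N=13, J=9: +13·20° lon, +9·10° lat → SW at lon 80°, lat 0°.
Square 9, 2: +9·2° lon, +2·1° lat → SW at lon 98°, lat 2°.
Cell spans 2° lon × 1° lat. NE corner is SW corner plus one full cell.
latitude 3.00, longitude 100.00.

3.00, 100.00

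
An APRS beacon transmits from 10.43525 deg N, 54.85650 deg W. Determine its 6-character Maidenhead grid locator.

Offset from 180°W / 90°S: lon 125.1435°, lat 100.4352°.
Field: 125.1435/20 → 6 → G, 100.4352/10 → 10 → K; chars GK.
Square: 5.1435/2 → 2, 0.4352/1 → 0; chars 20.
Subsquare: 1.1435/0.0833333 → 13 → n, 0.4352/0.0416667 → 10 → k; chars nk.

GK20nk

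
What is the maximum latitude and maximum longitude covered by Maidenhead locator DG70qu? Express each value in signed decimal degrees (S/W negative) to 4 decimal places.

-29.1250, -104.5833

Field D=3, G=6: +3·20° lon, +6·10° lat → SW at lon -120°, lat -30°.
Square 7, 0: +7·2° lon, +0·1° lat → SW at lon -106°, lat -30°.
Subsquare q=16, u=20: +16·0.0833333° lon, +20·0.0416667° lat → SW at lon -104.667°, lat -29.1667°.
Cell spans 0.0833333° lon × 0.0416667° lat. NE corner is SW corner plus one full cell.
latitude -29.1250, longitude -104.5833.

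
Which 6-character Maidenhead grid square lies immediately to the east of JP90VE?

JP90we

Longitude subsquare v = 21; +1 → 22 = w.
The latitude characters are unchanged.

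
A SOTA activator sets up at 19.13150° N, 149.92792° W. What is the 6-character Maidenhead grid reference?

BK59ad

Add 180° to longitude and 90° to latitude: 30.0721, 109.1315.
Field (20°×10°, letters A–R): lon ⌊30.0721/20⌋ = 1 → B; lat ⌊109.1315/10⌋ = 10 → K.
Square (2°×1°, digits 0–9): lon ⌊10.0721/2⌋ = 5; lat ⌊9.1315/1⌋ = 9.
Subsquare (5′×2.5′, letters a–x): lon ⌊0.0721/0.0833333⌋ = 0 → a; lat ⌊0.1315/0.0416667⌋ = 3 → d.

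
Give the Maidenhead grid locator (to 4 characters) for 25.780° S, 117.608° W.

Add 180° to longitude and 90° to latitude: 62.39, 64.22.
Field: lon ⌊62.39/20⌋ = 3 → D; lat ⌊64.22/10⌋ = 6 → G.
Square: lon ⌊2.39/2⌋ = 1; lat ⌊4.22/1⌋ = 4.

DG14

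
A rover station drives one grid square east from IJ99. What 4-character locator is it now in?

Longitude square 9; +1 → 10, wraps to 0, carry into field.
Longitude field I = 8; +1 → 9 = J.
The latitude characters are unchanged.

JJ09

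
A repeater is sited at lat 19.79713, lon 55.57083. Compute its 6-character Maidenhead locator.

Shift to the Maidenhead origin (180°W, 90°S): lon 235.5708, lat 109.7971.
Field: lon ⌊235.5708/20⌋ = 11 → L; lat ⌊109.7971/10⌋ = 10 → K.
Square: lon ⌊15.5708/2⌋ = 7; lat ⌊9.7971/1⌋ = 9.
Subsquare: lon ⌊1.5708/0.0833333⌋ = 18 → s; lat ⌊0.7971/0.0416667⌋ = 19 → t.

LK79st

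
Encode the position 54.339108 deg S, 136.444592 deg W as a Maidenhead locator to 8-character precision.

CD15sp68

Shift to the Maidenhead origin (180°W, 90°S): lon 43.55541, lat 35.66089.
Field: 43.55541/20 → 2 → C, 35.66089/10 → 3 → D; chars CD.
Square: 3.55541/2 → 1, 5.66089/1 → 5; chars 15.
Subsquare: 1.55541/0.0833333 → 18 → s, 0.66089/0.0416667 → 15 → p; chars sp.
Extended square: 0.05541/0.00833333 → 6, 0.03589/0.00416667 → 8; chars 68.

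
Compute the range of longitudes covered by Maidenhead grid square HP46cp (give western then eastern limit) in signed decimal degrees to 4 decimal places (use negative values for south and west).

Field H=7, P=15: +7·20° lon, +15·10° lat → SW at lon -40°, lat 60°.
Square 4, 6: +4·2° lon, +6·1° lat → SW at lon -32°, lat 66°.
Subsquare c=2, p=15: +2·0.0833333° lon, +15·0.0416667° lat → SW at lon -31.8333°, lat 66.625°.
Cell spans 0.0833333° lon × 0.0416667° lat.
west -31.8333, east -31.7500.

-31.8333, -31.7500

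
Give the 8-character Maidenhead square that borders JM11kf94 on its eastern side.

JM11lf04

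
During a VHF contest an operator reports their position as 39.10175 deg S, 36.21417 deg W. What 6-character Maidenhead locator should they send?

HF10vv

Shift to the Maidenhead origin (180°W, 90°S): lon 143.7858, lat 50.8982.
Field: lon ⌊143.7858/20⌋ = 7 → H; lat ⌊50.8982/10⌋ = 5 → F.
Square: lon ⌊3.7858/2⌋ = 1; lat ⌊0.8982/1⌋ = 0.
Subsquare: lon ⌊1.7858/0.0833333⌋ = 21 → v; lat ⌊0.8982/0.0416667⌋ = 21 → v.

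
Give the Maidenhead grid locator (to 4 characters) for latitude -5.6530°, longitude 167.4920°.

RI34

Shift to the Maidenhead origin (180°W, 90°S): lon 347.49, lat 84.35.
Field: lon ⌊347.49/20⌋ = 17 → R; lat ⌊84.35/10⌋ = 8 → I.
Square: lon ⌊7.49/2⌋ = 3; lat ⌊4.35/1⌋ = 4.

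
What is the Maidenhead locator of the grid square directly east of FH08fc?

Longitude subsquare f = 5; +1 → 6 = g.
The latitude characters are unchanged.

FH08gc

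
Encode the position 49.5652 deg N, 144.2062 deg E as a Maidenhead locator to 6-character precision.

Add 180° to longitude and 90° to latitude: 324.2062, 139.5652.
Field: lon ⌊324.2062/20⌋ = 16 → Q; lat ⌊139.5652/10⌋ = 13 → N.
Square: lon ⌊4.2062/2⌋ = 2; lat ⌊9.5652/1⌋ = 9.
Subsquare: lon ⌊0.2062/0.0833333⌋ = 2 → c; lat ⌊0.5652/0.0416667⌋ = 13 → n.

QN29cn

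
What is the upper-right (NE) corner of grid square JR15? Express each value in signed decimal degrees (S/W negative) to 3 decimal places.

86.000, 4.000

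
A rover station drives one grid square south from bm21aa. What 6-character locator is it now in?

Latitude subsquare a = 0; −1 → -1, wraps to 23 = x, carry into square.
Latitude square 1; −1 → 0.
The longitude characters are unchanged.

BM20ax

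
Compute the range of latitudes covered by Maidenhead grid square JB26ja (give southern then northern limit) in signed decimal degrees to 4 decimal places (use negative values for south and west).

-74.0000, -73.9583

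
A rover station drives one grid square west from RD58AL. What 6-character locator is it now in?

RD48xl

Longitude subsquare a = 0; −1 → -1, wraps to 23 = x, carry into square.
Longitude square 5; −1 → 4.
The latitude characters are unchanged.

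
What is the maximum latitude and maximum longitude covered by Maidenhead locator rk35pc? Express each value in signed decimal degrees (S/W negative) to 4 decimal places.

15.1250, 167.3333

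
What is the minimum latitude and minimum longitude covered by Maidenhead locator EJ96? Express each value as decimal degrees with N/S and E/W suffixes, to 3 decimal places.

6.000° N, 82.000° W

Field E=4, J=9: +4·20° lon, +9·10° lat → SW at lon -100°, lat 0°.
Square 9, 6: +9·2° lon, +6·1° lat → SW at lon -82°, lat 6°.
latitude 6.000° N, longitude 82.000° W.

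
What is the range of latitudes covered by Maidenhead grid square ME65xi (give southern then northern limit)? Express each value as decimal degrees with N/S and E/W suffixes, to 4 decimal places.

44.6667° S, 44.6250° S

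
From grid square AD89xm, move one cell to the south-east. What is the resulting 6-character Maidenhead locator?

AD99al

Longitude subsquare x = 23; +1 → 24, wraps to 0 = a, carry into square.
Longitude square 8; +1 → 9.
Latitude subsquare m = 12; −1 → 11 = l.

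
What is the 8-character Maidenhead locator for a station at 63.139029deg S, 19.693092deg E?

JC96uu36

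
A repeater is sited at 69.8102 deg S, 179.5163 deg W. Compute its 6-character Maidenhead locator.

AC00fe

Add 180° to longitude and 90° to latitude: 0.4837, 20.1898.
Field: lon ⌊0.4837/20⌋ = 0 → A; lat ⌊20.1898/10⌋ = 2 → C.
Square: lon ⌊0.4837/2⌋ = 0; lat ⌊0.1898/1⌋ = 0.
Subsquare: lon ⌊0.4837/0.0833333⌋ = 5 → f; lat ⌊0.1898/0.0416667⌋ = 4 → e.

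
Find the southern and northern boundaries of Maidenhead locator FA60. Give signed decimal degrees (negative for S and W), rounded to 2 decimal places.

Field F=5, A=0: +5·20° lon, +0·10° lat → SW at lon -80°, lat -90°.
Square 6, 0: +6·2° lon, +0·1° lat → SW at lon -68°, lat -90°.
Cell spans 2° lon × 1° lat.
south -90.00, north -89.00.

-90.00, -89.00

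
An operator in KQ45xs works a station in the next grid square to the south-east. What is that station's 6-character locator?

Longitude subsquare x = 23; +1 → 24, wraps to 0 = a, carry into square.
Longitude square 4; +1 → 5.
Latitude subsquare s = 18; −1 → 17 = r.

KQ55ar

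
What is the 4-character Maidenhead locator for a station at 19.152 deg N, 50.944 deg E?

LK59

Shift to the Maidenhead origin (180°W, 90°S): lon 230.94, lat 109.15.
Field: 230.94/20 → 11 → L, 109.15/10 → 10 → K; chars LK.
Square: 10.94/2 → 5, 9.15/1 → 9; chars 59.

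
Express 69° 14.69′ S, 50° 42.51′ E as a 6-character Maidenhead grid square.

Offset from 180°W / 90°S: lon 230.7085°, lat 20.7552°.
Field: lon ⌊230.7085/20⌋ = 11 → L; lat ⌊20.7552/10⌋ = 2 → C.
Square: lon ⌊10.7085/2⌋ = 5; lat ⌊0.7552/1⌋ = 0.
Subsquare: lon ⌊0.7085/0.0833333⌋ = 8 → i; lat ⌊0.7552/0.0416667⌋ = 18 → s.

LC50is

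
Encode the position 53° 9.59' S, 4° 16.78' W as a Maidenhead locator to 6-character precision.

ID76uu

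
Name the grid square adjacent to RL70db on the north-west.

RL70cc

Longitude subsquare d = 3; −1 → 2 = c.
Latitude subsquare b = 1; +1 → 2 = c.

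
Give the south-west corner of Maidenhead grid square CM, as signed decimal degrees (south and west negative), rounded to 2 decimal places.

30.00, -140.00

Field C=2, M=12: +2·20° lon, +12·10° lat → SW at lon -140°, lat 30°.
latitude 30.00, longitude -140.00.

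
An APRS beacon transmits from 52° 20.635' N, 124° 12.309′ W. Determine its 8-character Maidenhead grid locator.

CO72vi52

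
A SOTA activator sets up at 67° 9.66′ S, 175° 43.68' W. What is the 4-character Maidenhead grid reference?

AC22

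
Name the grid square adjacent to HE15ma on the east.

Longitude subsquare m = 12; +1 → 13 = n.
The latitude characters are unchanged.

HE15na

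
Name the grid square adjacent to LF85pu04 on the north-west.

Longitude extended square 0; −1 → -1, wraps to 9, carry into subsquare.
Longitude subsquare p = 15; −1 → 14 = o.
Latitude extended square 4; +1 → 5.

LF85ou95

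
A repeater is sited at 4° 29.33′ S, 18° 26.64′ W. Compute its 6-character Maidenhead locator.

II05sm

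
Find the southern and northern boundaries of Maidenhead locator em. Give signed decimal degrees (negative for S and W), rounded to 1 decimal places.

Field E=4, M=12: +4·20° lon, +12·10° lat → SW at lon -100°, lat 30°.
Cell spans 20° lon × 10° lat.
south 30.0, north 40.0.

30.0, 40.0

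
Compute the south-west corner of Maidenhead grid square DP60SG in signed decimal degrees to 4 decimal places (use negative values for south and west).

60.2500, -106.5000

Field D=3, P=15: +3·20° lon, +15·10° lat → SW at lon -120°, lat 60°.
Square 6, 0: +6·2° lon, +0·1° lat → SW at lon -108°, lat 60°.
Subsquare s=18, g=6: +18·0.0833333° lon, +6·0.0416667° lat → SW at lon -106.5°, lat 60.25°.
latitude 60.2500, longitude -106.5000.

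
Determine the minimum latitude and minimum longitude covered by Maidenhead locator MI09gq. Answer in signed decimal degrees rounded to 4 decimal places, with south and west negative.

-0.3333, 60.5000

Field M=12, I=8: +12·20° lon, +8·10° lat → SW at lon 60°, lat -10°.
Square 0, 9: +0·2° lon, +9·1° lat → SW at lon 60°, lat -1°.
Subsquare g=6, q=16: +6·0.0833333° lon, +16·0.0416667° lat → SW at lon 60.5°, lat -0.333333°.
latitude -0.3333, longitude 60.5000.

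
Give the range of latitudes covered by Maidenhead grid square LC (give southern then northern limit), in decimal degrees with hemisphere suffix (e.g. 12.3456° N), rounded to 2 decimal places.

Field L=11, C=2: +11·20° lon, +2·10° lat → SW at lon 40°, lat -70°.
Cell spans 20° lon × 10° lat.
south 70.00° S, north 60.00° S.

70.00° S, 60.00° S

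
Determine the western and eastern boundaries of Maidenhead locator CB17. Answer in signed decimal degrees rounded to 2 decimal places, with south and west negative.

-138.00, -136.00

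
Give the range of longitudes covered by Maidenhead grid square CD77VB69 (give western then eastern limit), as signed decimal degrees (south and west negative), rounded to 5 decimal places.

Field C=2, D=3: +2·20° lon, +3·10° lat → SW at lon -140°, lat -60°.
Square 7, 7: +7·2° lon, +7·1° lat → SW at lon -126°, lat -53°.
Subsquare v=21, b=1: +21·0.0833333° lon, +1·0.0416667° lat → SW at lon -124.25°, lat -52.9583°.
Extended square 6, 9: +6·0.00833333° lon, +9·0.00416667° lat → SW at lon -124.2°, lat -52.9208°.
Cell spans 0.00833333° lon × 0.00416667° lat.
west -124.20000, east -124.19167.

-124.20000, -124.19167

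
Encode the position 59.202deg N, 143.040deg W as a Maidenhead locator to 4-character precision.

Shift to the Maidenhead origin (180°W, 90°S): lon 36.96, lat 149.20.
Field: lon ⌊36.96/20⌋ = 1 → B; lat ⌊149.20/10⌋ = 14 → O.
Square: lon ⌊16.96/2⌋ = 8; lat ⌊9.20/1⌋ = 9.

BO89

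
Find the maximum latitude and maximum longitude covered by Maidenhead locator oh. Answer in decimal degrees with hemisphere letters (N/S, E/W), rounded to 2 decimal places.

Field O=14, H=7: +14·20° lon, +7·10° lat → SW at lon 100°, lat -20°.
Cell spans 20° lon × 10° lat. NE corner is SW corner plus one full cell.
latitude 10.00° S, longitude 120.00° E.

10.00° S, 120.00° E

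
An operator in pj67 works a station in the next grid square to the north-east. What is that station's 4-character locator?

Longitude square 6; +1 → 7.
Latitude square 7; +1 → 8.

PJ78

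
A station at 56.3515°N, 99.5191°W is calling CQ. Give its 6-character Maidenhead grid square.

Shift to the Maidenhead origin (180°W, 90°S): lon 80.4809, lat 146.3515.
Field (20°×10°, letters A–R): 80.4809/20 → 4 → E, 146.3515/10 → 14 → O; chars EO.
Square (2°×1°, digits 0–9): 0.4809/2 → 0, 6.3515/1 → 6; chars 06.
Subsquare (5′×2.5′, letters a–x): 0.4809/0.0833333 → 5 → f, 0.3515/0.0416667 → 8 → i; chars fi.

EO06fi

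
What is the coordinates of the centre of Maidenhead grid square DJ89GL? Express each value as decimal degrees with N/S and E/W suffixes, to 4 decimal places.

Field D=3, J=9: +3·20° lon, +9·10° lat → SW at lon -120°, lat 0°.
Square 8, 9: +8·2° lon, +9·1° lat → SW at lon -104°, lat 9°.
Subsquare g=6, l=11: +6·0.0833333° lon, +11·0.0416667° lat → SW at lon -103.5°, lat 9.45833°.
Cell spans 0.0833333° lon × 0.0416667° lat. Centre is SW corner plus half of each.
latitude 9.4792° N, longitude 103.4583° W.

9.4792° N, 103.4583° W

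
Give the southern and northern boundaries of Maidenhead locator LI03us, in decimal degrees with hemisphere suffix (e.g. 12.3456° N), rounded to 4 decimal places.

6.2500° S, 6.2083° S

Field L=11, I=8: +11·20° lon, +8·10° lat → SW at lon 40°, lat -10°.
Square 0, 3: +0·2° lon, +3·1° lat → SW at lon 40°, lat -7°.
Subsquare u=20, s=18: +20·0.0833333° lon, +18·0.0416667° lat → SW at lon 41.6667°, lat -6.25°.
Cell spans 0.0833333° lon × 0.0416667° lat.
south 6.2500° S, north 6.2083° S.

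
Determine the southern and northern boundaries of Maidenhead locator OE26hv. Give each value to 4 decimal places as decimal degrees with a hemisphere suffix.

43.1250° S, 43.0833° S

Field O=14, E=4: +14·20° lon, +4·10° lat → SW at lon 100°, lat -50°.
Square 2, 6: +2·2° lon, +6·1° lat → SW at lon 104°, lat -44°.
Subsquare h=7, v=21: +7·0.0833333° lon, +21·0.0416667° lat → SW at lon 104.583°, lat -43.125°.
Cell spans 0.0833333° lon × 0.0416667° lat.
south 43.1250° S, north 43.0833° S.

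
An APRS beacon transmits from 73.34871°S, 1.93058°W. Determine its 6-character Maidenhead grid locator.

Add 180° to longitude and 90° to latitude: 178.0694, 16.6513.
Field: lon ⌊178.0694/20⌋ = 8 → I; lat ⌊16.6513/10⌋ = 1 → B.
Square: lon ⌊18.0694/2⌋ = 9; lat ⌊6.6513/1⌋ = 6.
Subsquare: lon ⌊0.0694/0.0833333⌋ = 0 → a; lat ⌊0.6513/0.0416667⌋ = 15 → p.

IB96ap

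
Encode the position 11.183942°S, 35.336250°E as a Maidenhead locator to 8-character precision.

Shift to the Maidenhead origin (180°W, 90°S): lon 215.33625, lat 78.81606.
Field: 215.33625/20 → 10 → K, 78.81606/10 → 7 → H; chars KH.
Square: 15.33625/2 → 7, 8.81606/1 → 8; chars 78.
Subsquare: 1.33625/0.0833333 → 16 → q, 0.81606/0.0416667 → 19 → t; chars qt.
Extended square: 0.00292/0.00833333 → 0, 0.02439/0.00416667 → 5; chars 05.

KH78qt05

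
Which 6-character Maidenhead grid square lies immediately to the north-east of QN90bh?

QN90ci

Longitude subsquare b = 1; +1 → 2 = c.
Latitude subsquare h = 7; +1 → 8 = i.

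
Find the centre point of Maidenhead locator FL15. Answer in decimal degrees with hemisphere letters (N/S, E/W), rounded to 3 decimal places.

25.500° N, 77.000° W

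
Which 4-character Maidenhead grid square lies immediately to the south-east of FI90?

Longitude square 9; +1 → 10, wraps to 0, carry into field.
Longitude field F = 5; +1 → 6 = G.
Latitude square 0; −1 → -1, wraps to 9, carry into field.
Latitude field I = 8; −1 → 7 = H.

GH09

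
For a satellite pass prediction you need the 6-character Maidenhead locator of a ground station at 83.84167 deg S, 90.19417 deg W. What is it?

Add 180° to longitude and 90° to latitude: 89.8058, 6.1583.
Field: lon ⌊89.8058/20⌋ = 4 → E; lat ⌊6.1583/10⌋ = 0 → A.
Square: lon ⌊9.8058/2⌋ = 4; lat ⌊6.1583/1⌋ = 6.
Subsquare: lon ⌊1.8058/0.0833333⌋ = 21 → v; lat ⌊0.1583/0.0416667⌋ = 3 → d.

EA46vd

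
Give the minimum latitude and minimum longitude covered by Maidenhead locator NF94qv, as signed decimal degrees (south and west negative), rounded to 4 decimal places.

-35.1250, 99.3333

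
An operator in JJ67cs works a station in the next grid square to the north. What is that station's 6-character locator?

JJ67ct

Latitude subsquare s = 18; +1 → 19 = t.
The longitude characters are unchanged.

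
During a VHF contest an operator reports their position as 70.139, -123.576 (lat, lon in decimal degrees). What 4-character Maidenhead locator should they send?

Shift to the Maidenhead origin (180°W, 90°S): lon 56.42, lat 160.14.
Field (20°×10°, letters A–R): lon ⌊56.42/20⌋ = 2 → C; lat ⌊160.14/10⌋ = 16 → Q.
Square (2°×1°, digits 0–9): lon ⌊16.42/2⌋ = 8; lat ⌊0.14/1⌋ = 0.

CQ80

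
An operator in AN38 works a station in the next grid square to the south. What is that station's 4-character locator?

AN37

Latitude square 8; −1 → 7.
The longitude characters are unchanged.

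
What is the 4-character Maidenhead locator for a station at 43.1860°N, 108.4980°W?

DN53

Add 180° to longitude and 90° to latitude: 71.50, 133.19.
Field (20°×10°, letters A–R): lon ⌊71.50/20⌋ = 3 → D; lat ⌊133.19/10⌋ = 13 → N.
Square (2°×1°, digits 0–9): lon ⌊11.50/2⌋ = 5; lat ⌊3.19/1⌋ = 3.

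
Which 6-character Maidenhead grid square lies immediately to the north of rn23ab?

RN23ac

Latitude subsquare b = 1; +1 → 2 = c.
The longitude characters are unchanged.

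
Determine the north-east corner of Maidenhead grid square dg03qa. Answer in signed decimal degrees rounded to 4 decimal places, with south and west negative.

-26.9583, -118.5833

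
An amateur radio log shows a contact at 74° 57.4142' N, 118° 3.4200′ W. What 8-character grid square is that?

DQ04xw39

Shift to the Maidenhead origin (180°W, 90°S): lon 61.94300, lat 164.95690.
Field: lon ⌊61.94300/20⌋ = 3 → D; lat ⌊164.95690/10⌋ = 16 → Q.
Square: lon ⌊1.94300/2⌋ = 0; lat ⌊4.95690/1⌋ = 4.
Subsquare: lon ⌊1.94300/0.0833333⌋ = 23 → x; lat ⌊0.95690/0.0416667⌋ = 22 → w.
Extended square: lon ⌊0.02633/0.00833333⌋ = 3; lat ⌊0.04024/0.00416667⌋ = 9.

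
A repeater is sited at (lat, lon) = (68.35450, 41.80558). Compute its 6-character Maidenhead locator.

LP08vi

Add 180° to longitude and 90° to latitude: 221.8056, 158.3545.
Field: lon ⌊221.8056/20⌋ = 11 → L; lat ⌊158.3545/10⌋ = 15 → P.
Square: lon ⌊1.8056/2⌋ = 0; lat ⌊8.3545/1⌋ = 8.
Subsquare: lon ⌊1.8056/0.0833333⌋ = 21 → v; lat ⌊0.3545/0.0416667⌋ = 8 → i.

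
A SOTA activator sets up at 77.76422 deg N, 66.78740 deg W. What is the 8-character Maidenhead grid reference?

Offset from 180°W / 90°S: lon 113.21260°, lat 167.76422°.
Field: 113.21260/20 → 5 → F, 167.76422/10 → 16 → Q; chars FQ.
Square: 13.21260/2 → 6, 7.76422/1 → 7; chars 67.
Subsquare: 1.21260/0.0833333 → 14 → o, 0.76422/0.0416667 → 18 → s; chars os.
Extended square: 0.04593/0.00833333 → 5, 0.01422/0.00416667 → 3; chars 53.

FQ67os53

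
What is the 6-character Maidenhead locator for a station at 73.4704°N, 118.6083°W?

Shift to the Maidenhead origin (180°W, 90°S): lon 61.3917, lat 163.4704.
Field: 61.3917/20 → 3 → D, 163.4704/10 → 16 → Q; chars DQ.
Square: 1.3917/2 → 0, 3.4704/1 → 3; chars 03.
Subsquare: 1.3917/0.0833333 → 16 → q, 0.4704/0.0416667 → 11 → l; chars ql.

DQ03ql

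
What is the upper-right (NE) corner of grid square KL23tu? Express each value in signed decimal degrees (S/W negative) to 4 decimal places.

23.8750, 25.6667

Field K=10, L=11: +10·20° lon, +11·10° lat → SW at lon 20°, lat 20°.
Square 2, 3: +2·2° lon, +3·1° lat → SW at lon 24°, lat 23°.
Subsquare t=19, u=20: +19·0.0833333° lon, +20·0.0416667° lat → SW at lon 25.5833°, lat 23.8333°.
Cell spans 0.0833333° lon × 0.0416667° lat. NE corner is SW corner plus one full cell.
latitude 23.8750, longitude 25.6667.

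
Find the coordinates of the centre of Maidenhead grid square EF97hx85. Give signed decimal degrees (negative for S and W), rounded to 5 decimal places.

-32.01875, -81.34583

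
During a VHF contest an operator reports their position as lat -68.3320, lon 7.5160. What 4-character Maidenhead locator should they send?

Offset from 180°W / 90°S: lon 187.52°, lat 21.67°.
Field: 187.52/20 → 9 → J, 21.67/10 → 2 → C; chars JC.
Square: 7.52/2 → 3, 1.67/1 → 1; chars 31.

JC31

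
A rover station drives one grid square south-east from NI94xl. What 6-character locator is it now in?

OI04ak

Longitude subsquare x = 23; +1 → 24, wraps to 0 = a, carry into square.
Longitude square 9; +1 → 10, wraps to 0, carry into field.
Longitude field N = 13; +1 → 14 = O.
Latitude subsquare l = 11; −1 → 10 = k.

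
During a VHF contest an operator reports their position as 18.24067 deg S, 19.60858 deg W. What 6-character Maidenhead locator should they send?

IH01es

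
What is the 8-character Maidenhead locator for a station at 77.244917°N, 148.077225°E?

Shift to the Maidenhead origin (180°W, 90°S): lon 328.07722, lat 167.24492.
Field: 328.07722/20 → 16 → Q, 167.24492/10 → 16 → Q; chars QQ.
Square: 8.07722/2 → 4, 7.24492/1 → 7; chars 47.
Subsquare: 0.07722/0.0833333 → 0 → a, 0.24492/0.0416667 → 5 → f; chars af.
Extended square: 0.07722/0.00833333 → 9, 0.03658/0.00416667 → 8; chars 98.

QQ47af98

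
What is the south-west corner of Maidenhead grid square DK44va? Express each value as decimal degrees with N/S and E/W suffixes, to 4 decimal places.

14.0000° N, 110.2500° W

Field D=3, K=10: +3·20° lon, +10·10° lat → SW at lon -120°, lat 10°.
Square 4, 4: +4·2° lon, +4·1° lat → SW at lon -112°, lat 14°.
Subsquare v=21, a=0: +21·0.0833333° lon, +0·0.0416667° lat → SW at lon -110.25°, lat 14°.
latitude 14.0000° N, longitude 110.2500° W.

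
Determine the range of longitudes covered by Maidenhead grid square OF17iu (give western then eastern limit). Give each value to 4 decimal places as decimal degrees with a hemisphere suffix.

Field O=14, F=5: +14·20° lon, +5·10° lat → SW at lon 100°, lat -40°.
Square 1, 7: +1·2° lon, +7·1° lat → SW at lon 102°, lat -33°.
Subsquare i=8, u=20: +8·0.0833333° lon, +20·0.0416667° lat → SW at lon 102.667°, lat -32.1667°.
Cell spans 0.0833333° lon × 0.0416667° lat.
west 102.6667° E, east 102.7500° E.

102.6667° E, 102.7500° E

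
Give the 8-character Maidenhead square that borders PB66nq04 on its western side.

Longitude extended square 0; −1 → -1, wraps to 9, carry into subsquare.
Longitude subsquare n = 13; −1 → 12 = m.
The latitude characters are unchanged.

PB66mq94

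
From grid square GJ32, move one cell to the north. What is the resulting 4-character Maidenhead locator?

Latitude square 2; +1 → 3.
The longitude characters are unchanged.

GJ33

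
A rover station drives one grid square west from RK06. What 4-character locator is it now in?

Longitude square 0; −1 → -1, wraps to 9, carry into field.
Longitude field R = 17; −1 → 16 = Q.
The latitude characters are unchanged.

QK96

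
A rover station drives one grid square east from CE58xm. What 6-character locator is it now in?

CE68am

Longitude subsquare x = 23; +1 → 24, wraps to 0 = a, carry into square.
Longitude square 5; +1 → 6.
The latitude characters are unchanged.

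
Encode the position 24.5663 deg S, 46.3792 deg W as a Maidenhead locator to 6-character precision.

Offset from 180°W / 90°S: lon 133.6208°, lat 65.4337°.
Field: 133.6208/20 → 6 → G, 65.4337/10 → 6 → G; chars GG.
Square: 13.6208/2 → 6, 5.4337/1 → 5; chars 65.
Subsquare: 1.6208/0.0833333 → 19 → t, 0.4337/0.0416667 → 10 → k; chars tk.

GG65tk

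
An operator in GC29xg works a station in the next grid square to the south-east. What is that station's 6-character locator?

GC39af

Longitude subsquare x = 23; +1 → 24, wraps to 0 = a, carry into square.
Longitude square 2; +1 → 3.
Latitude subsquare g = 6; −1 → 5 = f.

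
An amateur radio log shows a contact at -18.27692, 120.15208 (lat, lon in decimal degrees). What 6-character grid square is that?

PH01br

Offset from 180°W / 90°S: lon 300.1521°, lat 71.7231°.
Field (20°×10°, letters A–R): 300.1521/20 → 15 → P, 71.7231/10 → 7 → H; chars PH.
Square (2°×1°, digits 0–9): 0.1521/2 → 0, 1.7231/1 → 1; chars 01.
Subsquare (5′×2.5′, letters a–x): 0.1521/0.0833333 → 1 → b, 0.7231/0.0416667 → 17 → r; chars br.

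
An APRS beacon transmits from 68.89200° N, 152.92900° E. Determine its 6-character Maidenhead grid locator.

Offset from 180°W / 90°S: lon 332.9290°, lat 158.8920°.
Field (20°×10°, letters A–R): lon ⌊332.9290/20⌋ = 16 → Q; lat ⌊158.8920/10⌋ = 15 → P.
Square (2°×1°, digits 0–9): lon ⌊12.9290/2⌋ = 6; lat ⌊8.8920/1⌋ = 8.
Subsquare (5′×2.5′, letters a–x): lon ⌊0.9290/0.0833333⌋ = 11 → l; lat ⌊0.8920/0.0416667⌋ = 21 → v.

QP68lv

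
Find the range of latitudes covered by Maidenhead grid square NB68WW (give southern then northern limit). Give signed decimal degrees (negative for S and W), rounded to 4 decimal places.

-71.0833, -71.0417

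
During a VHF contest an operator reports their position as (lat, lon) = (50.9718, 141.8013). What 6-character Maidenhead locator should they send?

QO00vx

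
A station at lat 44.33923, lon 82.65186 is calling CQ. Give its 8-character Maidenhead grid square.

NN14hi81

Offset from 180°W / 90°S: lon 262.65186°, lat 134.33923°.
Field (20°×10°, letters A–R): 262.65186/20 → 13 → N, 134.33923/10 → 13 → N; chars NN.
Square (2°×1°, digits 0–9): 2.65186/2 → 1, 4.33923/1 → 4; chars 14.
Subsquare (5′×2.5′, letters a–x): 0.65186/0.0833333 → 7 → h, 0.33923/0.0416667 → 8 → i; chars hi.
Extended square (30″×15″, digits 0–9): 0.06853/0.00833333 → 8, 0.00590/0.00416667 → 1; chars 81.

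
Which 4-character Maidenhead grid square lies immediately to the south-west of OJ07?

NJ96

Longitude square 0; −1 → -1, wraps to 9, carry into field.
Longitude field O = 14; −1 → 13 = N.
Latitude square 7; −1 → 6.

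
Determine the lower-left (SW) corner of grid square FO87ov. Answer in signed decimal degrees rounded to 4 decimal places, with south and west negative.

57.8750, -62.8333

Field F=5, O=14: +5·20° lon, +14·10° lat → SW at lon -80°, lat 50°.
Square 8, 7: +8·2° lon, +7·1° lat → SW at lon -64°, lat 57°.
Subsquare o=14, v=21: +14·0.0833333° lon, +21·0.0416667° lat → SW at lon -62.8333°, lat 57.875°.
latitude 57.8750, longitude -62.8333.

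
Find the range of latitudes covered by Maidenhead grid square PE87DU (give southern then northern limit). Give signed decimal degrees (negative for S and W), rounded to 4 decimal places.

-42.1667, -42.1250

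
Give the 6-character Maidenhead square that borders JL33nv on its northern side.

Latitude subsquare v = 21; +1 → 22 = w.
The longitude characters are unchanged.

JL33nw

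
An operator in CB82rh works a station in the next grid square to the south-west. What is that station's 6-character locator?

CB82qg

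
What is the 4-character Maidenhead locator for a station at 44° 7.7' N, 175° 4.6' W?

Offset from 180°W / 90°S: lon 4.92°, lat 134.13°.
Field: 4.92/20 → 0 → A, 134.13/10 → 13 → N; chars AN.
Square: 4.92/2 → 2, 4.13/1 → 4; chars 24.

AN24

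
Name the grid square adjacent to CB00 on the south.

CA09

Latitude square 0; −1 → -1, wraps to 9, carry into field.
Latitude field B = 1; −1 → 0 = A.
The longitude characters are unchanged.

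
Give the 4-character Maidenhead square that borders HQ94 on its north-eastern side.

Longitude square 9; +1 → 10, wraps to 0, carry into field.
Longitude field H = 7; +1 → 8 = I.
Latitude square 4; +1 → 5.

IQ05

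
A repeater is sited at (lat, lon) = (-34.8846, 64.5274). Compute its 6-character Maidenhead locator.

MF25gc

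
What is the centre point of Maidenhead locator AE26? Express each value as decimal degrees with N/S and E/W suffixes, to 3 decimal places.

43.500° S, 175.000° W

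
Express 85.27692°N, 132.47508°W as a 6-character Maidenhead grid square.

CR35sg

Offset from 180°W / 90°S: lon 47.5249°, lat 175.2769°.
Field: lon ⌊47.5249/20⌋ = 2 → C; lat ⌊175.2769/10⌋ = 17 → R.
Square: lon ⌊7.5249/2⌋ = 3; lat ⌊5.2769/1⌋ = 5.
Subsquare: lon ⌊1.5249/0.0833333⌋ = 18 → s; lat ⌊0.2769/0.0416667⌋ = 6 → g.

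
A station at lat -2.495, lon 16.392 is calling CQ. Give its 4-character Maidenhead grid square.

JI87

Add 180° to longitude and 90° to latitude: 196.39, 87.50.
Field: 196.39/20 → 9 → J, 87.50/10 → 8 → I; chars JI.
Square: 16.39/2 → 8, 7.50/1 → 7; chars 87.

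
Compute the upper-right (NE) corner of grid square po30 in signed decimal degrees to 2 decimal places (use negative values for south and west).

51.00, 128.00

Field P=15, O=14: +15·20° lon, +14·10° lat → SW at lon 120°, lat 50°.
Square 3, 0: +3·2° lon, +0·1° lat → SW at lon 126°, lat 50°.
Cell spans 2° lon × 1° lat. NE corner is SW corner plus one full cell.
latitude 51.00, longitude 128.00.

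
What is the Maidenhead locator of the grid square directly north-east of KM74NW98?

KM74ow09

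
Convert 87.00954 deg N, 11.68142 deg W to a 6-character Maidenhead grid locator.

Add 180° to longitude and 90° to latitude: 168.3186, 177.0095.
Field: 168.3186/20 → 8 → I, 177.0095/10 → 17 → R; chars IR.
Square: 8.3186/2 → 4, 7.0095/1 → 7; chars 47.
Subsquare: 0.3186/0.0833333 → 3 → d, 0.0095/0.0416667 → 0 → a; chars da.

IR47da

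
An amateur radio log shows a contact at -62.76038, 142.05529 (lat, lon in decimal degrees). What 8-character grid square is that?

QC17af67

Shift to the Maidenhead origin (180°W, 90°S): lon 322.05529, lat 27.23962.
Field: 322.05529/20 → 16 → Q, 27.23962/10 → 2 → C; chars QC.
Square: 2.05529/2 → 1, 7.23962/1 → 7; chars 17.
Subsquare: 0.05529/0.0833333 → 0 → a, 0.23962/0.0416667 → 5 → f; chars af.
Extended square: 0.05529/0.00833333 → 6, 0.03129/0.00416667 → 7; chars 67.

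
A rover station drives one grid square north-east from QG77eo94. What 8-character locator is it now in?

QG77fo05

Longitude extended square 9; +1 → 10, wraps to 0, carry into subsquare.
Longitude subsquare e = 4; +1 → 5 = f.
Latitude extended square 4; +1 → 5.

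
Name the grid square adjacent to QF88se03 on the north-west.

QF88re94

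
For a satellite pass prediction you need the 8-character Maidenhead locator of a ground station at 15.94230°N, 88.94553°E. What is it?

NK45lw36

Offset from 180°W / 90°S: lon 268.94553°, lat 105.94230°.
Field: 268.94553/20 → 13 → N, 105.94230/10 → 10 → K; chars NK.
Square: 8.94553/2 → 4, 5.94230/1 → 5; chars 45.
Subsquare: 0.94553/0.0833333 → 11 → l, 0.94230/0.0416667 → 22 → w; chars lw.
Extended square: 0.02886/0.00833333 → 3, 0.02563/0.00416667 → 6; chars 36.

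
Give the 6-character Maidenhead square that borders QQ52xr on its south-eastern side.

QQ62aq

Longitude subsquare x = 23; +1 → 24, wraps to 0 = a, carry into square.
Longitude square 5; +1 → 6.
Latitude subsquare r = 17; −1 → 16 = q.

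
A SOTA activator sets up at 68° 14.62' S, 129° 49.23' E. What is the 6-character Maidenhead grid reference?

Offset from 180°W / 90°S: lon 309.8205°, lat 21.7563°.
Field (20°×10°, letters A–R): 309.8205/20 → 15 → P, 21.7563/10 → 2 → C; chars PC.
Square (2°×1°, digits 0–9): 9.8205/2 → 4, 1.7563/1 → 1; chars 41.
Subsquare (5′×2.5′, letters a–x): 1.8205/0.0833333 → 21 → v, 0.7563/0.0416667 → 18 → s; chars vs.

PC41vs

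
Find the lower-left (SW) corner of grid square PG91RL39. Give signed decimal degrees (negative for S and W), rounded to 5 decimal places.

-28.50417, 139.44167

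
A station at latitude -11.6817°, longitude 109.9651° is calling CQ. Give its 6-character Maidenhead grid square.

OH48xh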